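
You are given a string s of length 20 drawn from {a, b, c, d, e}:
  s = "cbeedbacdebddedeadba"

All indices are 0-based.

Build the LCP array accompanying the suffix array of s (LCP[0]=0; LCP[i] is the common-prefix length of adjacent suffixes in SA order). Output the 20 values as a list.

rank→(start, suffix):
  0 → (19, 'a')
  1 → (6, 'acdebddedeadba')
  2 → (16, 'adba')
  3 → (18, 'ba')
  4 → (5, 'bacdebddedeadba')
  5 → (10, 'bddedeadba')
  6 → (1, 'beedbacdebddedeadba')
  7 → (0, 'cbeedbacdebddedeadba')
  8 → (7, 'cdebddedeadba')
  9 → (17, 'dba')
  10 → (4, 'dbacdebddedeadba')
  11 → (11, 'ddedeadba')
  12 → (14, 'deadba')
  13 → (8, 'debddedeadba')
  14 → (12, 'dedeadba')
  15 → (15, 'eadba')
  16 → (9, 'ebddedeadba')
  17 → (3, 'edbacdebddedeadba')
  18 → (13, 'edeadba')
  19 → (2, 'eedbacdebddedeadba')

SA = [19, 6, 16, 18, 5, 10, 1, 0, 7, 17, 4, 11, 14, 8, 12, 15, 9, 3, 13, 2]
rank  pair      lcp
   1  s[19:],s[6:]  1  'a'
   2  s[6:],s[16:]  1  'a'
   3  s[16:],s[18:]  0  ''
   4  s[18:],s[5:]  2  'ba'
   5  s[5:],s[10:]  1  'b'
   6  s[10:],s[1:]  1  'b'
   7  s[1:],s[0:]  0  ''
   8  s[0:],s[7:]  1  'c'
   9  s[7:],s[17:]  0  ''
  10  s[17:],s[4:]  3  'dba'
  11  s[4:],s[11:]  1  'd'
  12  s[11:],s[14:]  1  'd'
  13  s[14:],s[8:]  2  'de'
  14  s[8:],s[12:]  2  'de'
  15  s[12:],s[15:]  0  ''
  16  s[15:],s[9:]  1  'e'
  17  s[9:],s[3:]  1  'e'
  18  s[3:],s[13:]  2  'ed'
  19  s[13:],s[2:]  1  'e'

[0, 1, 1, 0, 2, 1, 1, 0, 1, 0, 3, 1, 1, 2, 2, 0, 1, 1, 2, 1]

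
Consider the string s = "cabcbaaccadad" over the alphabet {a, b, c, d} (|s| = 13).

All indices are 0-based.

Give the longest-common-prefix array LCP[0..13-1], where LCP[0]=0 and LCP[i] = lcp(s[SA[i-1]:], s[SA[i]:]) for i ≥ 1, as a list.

rank→(start, suffix):
  0 → (5, 'aaccadad')
  1 → (1, 'abcbaaccadad')
  2 → (6, 'accadad')
  3 → (11, 'ad')
  4 → (9, 'adad')
  5 → (4, 'baaccadad')
  6 → (2, 'bcbaaccadad')
  7 → (0, 'cabcbaaccadad')
  8 → (8, 'cadad')
  9 → (3, 'cbaaccadad')
  10 → (7, 'ccadad')
  11 → (12, 'd')
  12 → (10, 'dad')

SA = [5, 1, 6, 11, 9, 4, 2, 0, 8, 3, 7, 12, 10]
[i] adj suffixes → lcp
  [1] 5/1 → 1 ('a')
  [2] 1/6 → 1 ('a')
  [3] 6/11 → 1 ('a')
  [4] 11/9 → 2 ('ad')
  [5] 9/4 → 0 ('')
  [6] 4/2 → 1 ('b')
  [7] 2/0 → 0 ('')
  [8] 0/8 → 2 ('ca')
  [9] 8/3 → 1 ('c')
  [10] 3/7 → 1 ('c')
  [11] 7/12 → 0 ('')
  [12] 12/10 → 1 ('d')

[0, 1, 1, 1, 2, 0, 1, 0, 2, 1, 1, 0, 1]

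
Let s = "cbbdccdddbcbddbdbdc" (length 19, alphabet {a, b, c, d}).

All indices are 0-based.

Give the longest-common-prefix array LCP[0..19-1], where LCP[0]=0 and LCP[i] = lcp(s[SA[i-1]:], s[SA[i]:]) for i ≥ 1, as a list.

[0, 1, 1, 2, 3, 2, 0, 1, 2, 1, 1, 0, 2, 3, 1, 2, 1, 3, 2]

sorted suffixes:
  #0 SA[0]=1  'bbdccdddbcbddbdbdc'
  #1 SA[1]=9  'bcbddbdbdc'
  #2 SA[2]=14  'bdbdc'
  #3 SA[3]=16  'bdc'
  #4 SA[4]=2  'bdccdddbcbddbdbdc'
  #5 SA[5]=11  'bddbdbdc'
  #6 SA[6]=18  'c'
  #7 SA[7]=0  'cbbdccdddbcbddbdbdc'
  #8 SA[8]=10  'cbddbdbdc'
  #9 SA[9]=4  'ccdddbcbddbdbdc'
  #10 SA[10]=5  'cdddbcbddbdbdc'
  #11 SA[11]=8  'dbcbddbdbdc'
  #12 SA[12]=13  'dbdbdc'
  #13 SA[13]=15  'dbdc'
  #14 SA[14]=17  'dc'
  #15 SA[15]=3  'dccdddbcbddbdbdc'
  #16 SA[16]=7  'ddbcbddbdbdc'
  #17 SA[17]=12  'ddbdbdc'
  #18 SA[18]=6  'dddbcbddbdbdc'

SA = [1, 9, 14, 16, 2, 11, 18, 0, 10, 4, 5, 8, 13, 15, 17, 3, 7, 12, 6]
[i] adj suffixes → lcp
  [1] 1/9 → 1 ('b')
  [2] 9/14 → 1 ('b')
  [3] 14/16 → 2 ('bd')
  [4] 16/2 → 3 ('bdc')
  [5] 2/11 → 2 ('bd')
  [6] 11/18 → 0 ('')
  [7] 18/0 → 1 ('c')
  [8] 0/10 → 2 ('cb')
  [9] 10/4 → 1 ('c')
  [10] 4/5 → 1 ('c')
  [11] 5/8 → 0 ('')
  [12] 8/13 → 2 ('db')
  [13] 13/15 → 3 ('dbd')
  [14] 15/17 → 1 ('d')
  [15] 17/3 → 2 ('dc')
  [16] 3/7 → 1 ('d')
  [17] 7/12 → 3 ('ddb')
  [18] 12/6 → 2 ('dd')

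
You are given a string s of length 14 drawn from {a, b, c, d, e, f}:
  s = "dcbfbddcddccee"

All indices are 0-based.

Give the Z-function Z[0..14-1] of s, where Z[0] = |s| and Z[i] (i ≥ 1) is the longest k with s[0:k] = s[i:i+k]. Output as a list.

Z[0]=14
i=1: fresh scan; Z[1]=0
i=2: fresh scan; Z[2]=0
i=3: fresh scan; Z[3]=0
i=4: fresh scan; Z[4]=0
i=5: fresh scan; Z[5]=1 extend→box=[5,6)
i=6: fresh scan; Z[6]=2 extend→box=[6,8)
i=7: min(r-i=1, Z[1]=0)=0; Z[7]=0
i=8: fresh scan; Z[8]=1 extend→box=[8,9)
i=9: fresh scan; Z[9]=2 extend→box=[9,11)
i=10: min(r-i=1, Z[1]=0)=0; Z[10]=0
i=11: fresh scan; Z[11]=0
i=12: fresh scan; Z[12]=0
i=13: fresh scan; Z[13]=0

[14, 0, 0, 0, 0, 1, 2, 0, 1, 2, 0, 0, 0, 0]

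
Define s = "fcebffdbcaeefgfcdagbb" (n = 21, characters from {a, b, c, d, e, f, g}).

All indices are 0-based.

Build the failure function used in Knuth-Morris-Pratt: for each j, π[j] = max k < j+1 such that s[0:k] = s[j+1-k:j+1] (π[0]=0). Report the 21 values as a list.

π[0] = 0
j=1 s[j]='c': π[1]=0 (border '')
j=2 s[j]='e': π[2]=0 (border '')
j=3 s[j]='b': π[3]=0 (border '')
j=4 s[j]='f': π[4]=1 (border 'f')
j=5 s[j]='f': k: 1→0; π[5]=1 (border 'f')
j=6 s[j]='d': k: 1→0; π[6]=0 (border '')
j=7 s[j]='b': π[7]=0 (border '')
j=8 s[j]='c': π[8]=0 (border '')
j=9 s[j]='a': π[9]=0 (border '')
j=10 s[j]='e': π[10]=0 (border '')
j=11 s[j]='e': π[11]=0 (border '')
j=12 s[j]='f': π[12]=1 (border 'f')
j=13 s[j]='g': k: 1→0; π[13]=0 (border '')
j=14 s[j]='f': π[14]=1 (border 'f')
j=15 s[j]='c': π[15]=2 (border 'fc')
j=16 s[j]='d': k: 2→0; π[16]=0 (border '')
j=17 s[j]='a': π[17]=0 (border '')
j=18 s[j]='g': π[18]=0 (border '')
j=19 s[j]='b': π[19]=0 (border '')
j=20 s[j]='b': π[20]=0 (border '')

[0, 0, 0, 0, 1, 1, 0, 0, 0, 0, 0, 0, 1, 0, 1, 2, 0, 0, 0, 0, 0]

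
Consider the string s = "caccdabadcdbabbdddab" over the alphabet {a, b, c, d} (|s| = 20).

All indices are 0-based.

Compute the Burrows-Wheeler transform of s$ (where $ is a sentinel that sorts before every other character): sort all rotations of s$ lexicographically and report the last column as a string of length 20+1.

bddbcbadaab$acddccadb

rank  rotation               last
    0  $caccdabadcdbabbdddab  b
    1  ab$caccdabadcdbabbddd  d
    2  abadcdbabbdddab$caccd  d
    3  abbdddab$caccdabadcdb  b
    4  accdabadcdbabbdddab$c  c
    5  adcdbabbdddab$caccdab  b
    6  b$caccdabadcdbabbddda  a
    7  babbdddab$caccdabadcd  d
    8  badcdbabbdddab$caccda  a
    9  bbdddab$caccdabadcdba  a
   10  bdddab$caccdabadcdbab  b
   11  caccdabadcdbabbdddab$  $
   12  ccdabadcdbabbdddab$ca  a
   13  cdabadcdbabbdddab$cac  c
   14  cdbabbdddab$caccdabad  d
   15  dab$caccdabadcdbabbdd  d
   16  dabadcdbabbdddab$cacc  c
   17  dbabbdddab$caccdabadc  c
   18  dcdbabbdddab$caccdaba  a
   19  ddab$caccdabadcdbabbd  d
   20  dddab$caccdabadcdbabb  b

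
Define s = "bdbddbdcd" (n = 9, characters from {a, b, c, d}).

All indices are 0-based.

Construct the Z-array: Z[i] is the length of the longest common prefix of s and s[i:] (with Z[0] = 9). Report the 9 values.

[9, 0, 2, 0, 0, 2, 0, 0, 0]

Z[0]=9
i=1: fresh scan; Z[1]=0
i=2: fresh scan; Z[2]=2 grow→box=[2,4)
i=3: min(r-i=1, Z[1]=0)=0; Z[3]=0
i=4: fresh scan; Z[4]=0
i=5: fresh scan; Z[5]=2 grow→box=[5,7)
i=6: min(r-i=1, Z[1]=0)=0; Z[6]=0
i=7: fresh scan; Z[7]=0
i=8: fresh scan; Z[8]=0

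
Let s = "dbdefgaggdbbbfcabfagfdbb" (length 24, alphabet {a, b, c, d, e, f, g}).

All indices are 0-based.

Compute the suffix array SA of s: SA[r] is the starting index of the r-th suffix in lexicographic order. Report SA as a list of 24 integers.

rank | idx | suffix
   0 |  15 | abfagfdbb
   1 |  18 | agfdbb
   2 |   6 | aggdbbbfcabfagfdbb
   3 |  23 | b
   4 |  22 | bb
   5 |  10 | bbbfcabfagfdbb
   6 |  11 | bbfcabfagfdbb
   7 |   1 | bdefgaggdbbbfcabfagfdbb
   8 |  16 | bfagfdbb
   9 |  12 | bfcabfagfdbb
  10 |  14 | cabfagfdbb
  11 |  21 | dbb
  12 |   9 | dbbbfcabfagfdbb
  13 |   0 | dbdefgaggdbbbfcabfagfdbb
  14 |   2 | defgaggdbbbfcabfagfdbb
  15 |   3 | efgaggdbbbfcabfagfdbb
  16 |  17 | fagfdbb
  17 |  13 | fcabfagfdbb
  18 |  20 | fdbb
  19 |   4 | fgaggdbbbfcabfagfdbb
  20 |   5 | gaggdbbbfcabfagfdbb
  21 |   8 | gdbbbfcabfagfdbb
  22 |  19 | gfdbb
  23 |   7 | ggdbbbfcabfagfdbb

[15, 18, 6, 23, 22, 10, 11, 1, 16, 12, 14, 21, 9, 0, 2, 3, 17, 13, 20, 4, 5, 8, 19, 7]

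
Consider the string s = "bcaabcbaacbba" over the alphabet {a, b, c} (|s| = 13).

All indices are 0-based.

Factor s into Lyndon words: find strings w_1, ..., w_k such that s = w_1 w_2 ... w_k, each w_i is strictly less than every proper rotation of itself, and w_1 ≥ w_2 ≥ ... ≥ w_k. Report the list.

emit factor 1: 'bc' (i=0, period=2)
emit factor 2: 'aabcbaacbb' (i=2, period=10)
emit factor 3: 'a' (i=12, period=1)

["bc", "aabcbaacbb", "a"]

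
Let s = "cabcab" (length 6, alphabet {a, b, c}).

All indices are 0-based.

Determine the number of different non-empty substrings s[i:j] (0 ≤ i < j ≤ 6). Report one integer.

rank→(start, suffix):
  0 → (4, 'ab')
  1 → (1, 'abcab')
  2 → (5, 'b')
  3 → (2, 'bcab')
  4 → (3, 'cab')
  5 → (0, 'cabcab')

SA = [4, 1, 5, 2, 3, 0]
i: (SA[i-1],SA[i]) lcp shared
  1: (4,1) 2 'ab'
  2: (1,5) 0 ''
  3: (5,2) 1 'b'
  4: (2,3) 0 ''
  5: (3,0) 3 'cab'

n(n+1)/2 = 6·7/2 = 21
Σ LCP = 0 + 2 + 0 + 1 + 0 + 3 = 6
distinct = 21 − 6 = 15

15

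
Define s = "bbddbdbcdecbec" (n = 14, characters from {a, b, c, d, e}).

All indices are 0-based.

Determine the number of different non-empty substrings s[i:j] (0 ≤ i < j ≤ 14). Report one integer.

rank | idx | suffix
   0 |   0 | bbddbdbcdecbec
   1 |   6 | bcdecbec
   2 |   4 | bdbcdecbec
   3 |   1 | bddbdbcdecbec
   4 |  11 | bec
   5 |  13 | c
   6 |  10 | cbec
   7 |   7 | cdecbec
   8 |   5 | dbcdecbec
   9 |   3 | dbdbcdecbec
  10 |   2 | ddbdbcdecbec
  11 |   8 | decbec
  12 |  12 | ec
  13 |   9 | ecbec

SA = [0, 6, 4, 1, 11, 13, 10, 7, 5, 3, 2, 8, 12, 9]
rank  pair      lcp
   1  s[0:],s[6:]  1  'b'
   2  s[6:],s[4:]  1  'b'
   3  s[4:],s[1:]  2  'bd'
   4  s[1:],s[11:]  1  'b'
   5  s[11:],s[13:]  0  ''
   6  s[13:],s[10:]  1  'c'
   7  s[10:],s[7:]  1  'c'
   8  s[7:],s[5:]  0  ''
   9  s[5:],s[3:]  2  'db'
  10  s[3:],s[2:]  1  'd'
  11  s[2:],s[8:]  1  'd'
  12  s[8:],s[12:]  0  ''
  13  s[12:],s[9:]  2  'ec'

n(n+1)/2 = 14·15/2 = 105
Σ LCP = 0 + 1 + 1 + 2 + 1 + 0 + 1 + 1 + 0 + 2 + 1 + 1 + 0 + 2 = 13
distinct = 105 − 13 = 92

92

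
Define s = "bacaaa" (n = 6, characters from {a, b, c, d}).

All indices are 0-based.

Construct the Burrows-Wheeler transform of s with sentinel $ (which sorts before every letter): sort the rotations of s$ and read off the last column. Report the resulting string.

rank  rotation last
    0  $bacaaa  a
    1  a$bacaa  a
    2  aa$baca  a
    3  aaa$bac  c
    4  acaaa$b  b
    5  bacaaa$  $
    6  caaa$ba  a

aaacb$a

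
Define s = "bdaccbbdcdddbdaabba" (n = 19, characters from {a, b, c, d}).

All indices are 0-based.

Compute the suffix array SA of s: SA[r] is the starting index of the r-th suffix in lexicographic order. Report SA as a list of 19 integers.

[18, 14, 15, 2, 17, 16, 5, 12, 0, 6, 4, 3, 8, 13, 1, 11, 7, 10, 9]

rank→(start, suffix):
  0 → (18, 'a')
  1 → (14, 'aabba')
  2 → (15, 'abba')
  3 → (2, 'accbbdcdddbdaabba')
  4 → (17, 'ba')
  5 → (16, 'bba')
  6 → (5, 'bbdcdddbdaabba')
  7 → (12, 'bdaabba')
  8 → (0, 'bdaccbbdcdddbdaabba')
  9 → (6, 'bdcdddbdaabba')
  10 → (4, 'cbbdcdddbdaabba')
  11 → (3, 'ccbbdcdddbdaabba')
  12 → (8, 'cdddbdaabba')
  13 → (13, 'daabba')
  14 → (1, 'daccbbdcdddbdaabba')
  15 → (11, 'dbdaabba')
  16 → (7, 'dcdddbdaabba')
  17 → (10, 'ddbdaabba')
  18 → (9, 'dddbdaabba')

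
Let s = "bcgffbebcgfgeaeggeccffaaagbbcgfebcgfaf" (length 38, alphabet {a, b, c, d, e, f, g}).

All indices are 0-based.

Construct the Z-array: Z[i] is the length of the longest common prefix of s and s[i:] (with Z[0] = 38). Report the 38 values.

[38, 0, 0, 0, 0, 1, 0, 4, 0, 0, 0, 0, 0, 0, 0, 0, 0, 0, 0, 0, 0, 0, 0, 0, 0, 0, 1, 4, 0, 0, 0, 0, 4, 0, 0, 0, 0, 0]

Z[0]=38
i=1: fresh scan; Z[1]=0
i=2: fresh scan; Z[2]=0
i=3: fresh scan; Z[3]=0
i=4: fresh scan; Z[4]=0
i=5: fresh scan; Z[5]=1 extend→box=[5,6)
i=6: fresh scan; Z[6]=0
i=7: fresh scan; Z[7]=4 extend→box=[7,11)
i=8: min(r-i=3, Z[1]=0)=0; Z[8]=0
i=9: min(r-i=2, Z[2]=0)=0; Z[9]=0
i=10: min(r-i=1, Z[3]=0)=0; Z[10]=0
i=11: fresh scan; Z[11]=0
i=12: fresh scan; Z[12]=0
i=13: fresh scan; Z[13]=0
i=14: fresh scan; Z[14]=0
i=15: fresh scan; Z[15]=0
i=16: fresh scan; Z[16]=0
i=17: fresh scan; Z[17]=0
i=18: fresh scan; Z[18]=0
i=19: fresh scan; Z[19]=0
i=20: fresh scan; Z[20]=0
i=21: fresh scan; Z[21]=0
i=22: fresh scan; Z[22]=0
i=23: fresh scan; Z[23]=0
i=24: fresh scan; Z[24]=0
i=25: fresh scan; Z[25]=0
i=26: fresh scan; Z[26]=1 extend→box=[26,27)
i=27: fresh scan; Z[27]=4 extend→box=[27,31)
i=28: min(r-i=3, Z[1]=0)=0; Z[28]=0
i=29: min(r-i=2, Z[2]=0)=0; Z[29]=0
i=30: min(r-i=1, Z[3]=0)=0; Z[30]=0
i=31: fresh scan; Z[31]=0
i=32: fresh scan; Z[32]=4 extend→box=[32,36)
i=33: min(r-i=3, Z[1]=0)=0; Z[33]=0
i=34: min(r-i=2, Z[2]=0)=0; Z[34]=0
i=35: min(r-i=1, Z[3]=0)=0; Z[35]=0
i=36: fresh scan; Z[36]=0
i=37: fresh scan; Z[37]=0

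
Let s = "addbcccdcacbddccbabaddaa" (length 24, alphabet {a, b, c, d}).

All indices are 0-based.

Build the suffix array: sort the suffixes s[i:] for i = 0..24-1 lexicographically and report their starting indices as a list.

sorted suffixes:
  #0 SA[0]=23  'a'
  #1 SA[1]=22  'aa'
  #2 SA[2]=17  'abaddaa'
  #3 SA[3]=9  'acbddccbabaddaa'
  #4 SA[4]=19  'addaa'
  #5 SA[5]=0  'addbcccdcacbddccbabaddaa'
  #6 SA[6]=16  'babaddaa'
  #7 SA[7]=18  'baddaa'
  #8 SA[8]=3  'bcccdcacbddccbabaddaa'
  #9 SA[9]=11  'bddccbabaddaa'
  #10 SA[10]=8  'cacbddccbabaddaa'
  #11 SA[11]=15  'cbabaddaa'
  #12 SA[12]=10  'cbddccbabaddaa'
  #13 SA[13]=14  'ccbabaddaa'
  #14 SA[14]=4  'cccdcacbddccbabaddaa'
  #15 SA[15]=5  'ccdcacbddccbabaddaa'
  #16 SA[16]=6  'cdcacbddccbabaddaa'
  #17 SA[17]=21  'daa'
  #18 SA[18]=2  'dbcccdcacbddccbabaddaa'
  #19 SA[19]=7  'dcacbddccbabaddaa'
  #20 SA[20]=13  'dccbabaddaa'
  #21 SA[21]=20  'ddaa'
  #22 SA[22]=1  'ddbcccdcacbddccbabaddaa'
  #23 SA[23]=12  'ddccbabaddaa'

[23, 22, 17, 9, 19, 0, 16, 18, 3, 11, 8, 15, 10, 14, 4, 5, 6, 21, 2, 7, 13, 20, 1, 12]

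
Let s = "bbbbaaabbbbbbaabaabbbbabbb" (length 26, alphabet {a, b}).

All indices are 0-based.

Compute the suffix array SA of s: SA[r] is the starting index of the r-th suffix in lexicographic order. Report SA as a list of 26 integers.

[4, 13, 16, 5, 14, 22, 17, 6, 25, 3, 12, 15, 21, 24, 2, 11, 20, 23, 1, 10, 19, 0, 9, 18, 8, 7]

rank→(start, suffix):
  0 → (4, 'aaabbbbbbaabaabbbbabbb')
  1 → (13, 'aabaabbbbabbb')
  2 → (16, 'aabbbbabbb')
  3 → (5, 'aabbbbbbaabaabbbbabbb')
  4 → (14, 'abaabbbbabbb')
  5 → (22, 'abbb')
  6 → (17, 'abbbbabbb')
  7 → (6, 'abbbbbbaabaabbbbabbb')
  8 → (25, 'b')
  9 → (3, 'baaabbbbbbaabaabbbbabbb')
  10 → (12, 'baabaabbbbabbb')
  11 → (15, 'baabbbbabbb')
  12 → (21, 'babbb')
  13 → (24, 'bb')
  14 → (2, 'bbaaabbbbbbaabaabbbbabbb')
  15 → (11, 'bbaabaabbbbabbb')
  16 → (20, 'bbabbb')
  17 → (23, 'bbb')
  18 → (1, 'bbbaaabbbbbbaabaabbbbabbb')
  19 → (10, 'bbbaabaabbbbabbb')
  20 → (19, 'bbbabbb')
  21 → (0, 'bbbbaaabbbbbbaabaabbbbabbb')
  22 → (9, 'bbbbaabaabbbbabbb')
  23 → (18, 'bbbbabbb')
  24 → (8, 'bbbbbaabaabbbbabbb')
  25 → (7, 'bbbbbbaabaabbbbabbb')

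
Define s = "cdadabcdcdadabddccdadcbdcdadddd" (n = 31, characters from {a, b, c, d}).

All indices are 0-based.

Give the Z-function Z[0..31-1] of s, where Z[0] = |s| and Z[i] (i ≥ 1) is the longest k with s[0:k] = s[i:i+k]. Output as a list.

Z[0]=31
i=1: outside box; Z[1]=0
i=2: outside box; Z[2]=0
i=3: outside box; Z[3]=0
i=4: outside box; Z[4]=0
i=5: outside box; Z[5]=0
i=6: outside box; Z[6]=2 scan→box=[6,8)
i=7: min(r-i=1, Z[1]=0)=0; Z[7]=0
i=8: outside box; Z[8]=6 scan→box=[8,14)
i=9: min(r-i=5, Z[1]=0)=0; Z[9]=0
i=10: min(r-i=4, Z[2]=0)=0; Z[10]=0
i=11: min(r-i=3, Z[3]=0)=0; Z[11]=0
i=12: min(r-i=2, Z[4]=0)=0; Z[12]=0
i=13: min(r-i=1, Z[5]=0)=0; Z[13]=0
i=14: outside box; Z[14]=0
i=15: outside box; Z[15]=0
i=16: outside box; Z[16]=1 scan→box=[16,17)
i=17: outside box; Z[17]=4 scan→box=[17,21)
i=18: min(r-i=3, Z[1]=0)=0; Z[18]=0
i=19: min(r-i=2, Z[2]=0)=0; Z[19]=0
i=20: min(r-i=1, Z[3]=0)=0; Z[20]=0
i=21: outside box; Z[21]=1 scan→box=[21,22)
i=22: outside box; Z[22]=0
i=23: outside box; Z[23]=0
i=24: outside box; Z[24]=4 scan→box=[24,28)
i=25: min(r-i=3, Z[1]=0)=0; Z[25]=0
i=26: min(r-i=2, Z[2]=0)=0; Z[26]=0
i=27: min(r-i=1, Z[3]=0)=0; Z[27]=0
i=28: outside box; Z[28]=0
i=29: outside box; Z[29]=0
i=30: outside box; Z[30]=0

[31, 0, 0, 0, 0, 0, 2, 0, 6, 0, 0, 0, 0, 0, 0, 0, 1, 4, 0, 0, 0, 1, 0, 0, 4, 0, 0, 0, 0, 0, 0]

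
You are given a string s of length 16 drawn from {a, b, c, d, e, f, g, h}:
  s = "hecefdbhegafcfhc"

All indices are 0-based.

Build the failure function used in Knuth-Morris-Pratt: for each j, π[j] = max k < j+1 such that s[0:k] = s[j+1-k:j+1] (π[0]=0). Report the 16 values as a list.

π[0] = 0
j=1 s[j]='e': π[1]=0 (border '')
j=2 s[j]='c': π[2]=0 (border '')
j=3 s[j]='e': π[3]=0 (border '')
j=4 s[j]='f': π[4]=0 (border '')
j=5 s[j]='d': π[5]=0 (border '')
j=6 s[j]='b': π[6]=0 (border '')
j=7 s[j]='h': π[7]=1 (border 'h')
j=8 s[j]='e': π[8]=2 (border 'he')
j=9 s[j]='g': k: 2→0; π[9]=0 (border '')
j=10 s[j]='a': π[10]=0 (border '')
j=11 s[j]='f': π[11]=0 (border '')
j=12 s[j]='c': π[12]=0 (border '')
j=13 s[j]='f': π[13]=0 (border '')
j=14 s[j]='h': π[14]=1 (border 'h')
j=15 s[j]='c': k: 1→0; π[15]=0 (border '')

[0, 0, 0, 0, 0, 0, 0, 1, 2, 0, 0, 0, 0, 0, 1, 0]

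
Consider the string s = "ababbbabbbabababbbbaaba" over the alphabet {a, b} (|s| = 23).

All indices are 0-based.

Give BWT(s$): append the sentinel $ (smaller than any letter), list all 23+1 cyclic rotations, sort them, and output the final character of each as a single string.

abbab$bbbbabbabaabbbbaaa

rank  rotation                  last
    0  $ababbbabbbabababbbbaaba  a
    1  a$ababbbabbbabababbbbaab  b
    2  aaba$ababbbabbbabababbbb  b
    3  aba$ababbbabbbabababbbba  a
    4  abababbbbaaba$ababbbabbb  b
    5  ababbbabbbabababbbbaaba$  $
    6  ababbbbaaba$ababbbabbbab  b
    7  abbbabababbbbaaba$ababbb  b
    8  abbbabbbabababbbbaaba$ab  b
    9  abbbbaaba$ababbbabbbabab  b
   10  ba$ababbbabbbabababbbbaa  a
   11  baaba$ababbbabbbabababbb  b
   12  babababbbbaaba$ababbbabb  b
   13  bababbbbaaba$ababbbabbba  a
   14  babbbabababbbbaaba$ababb  b
   15  babbbabbbabababbbbaaba$a  a
   16  babbbbaaba$ababbbabbbaba  a
   17  bbaaba$ababbbabbbabababb  b
   18  bbabababbbbaaba$ababbbab  b
   19  bbabbbabababbbbaaba$abab  b
   20  bbbaaba$ababbbabbbababab  b
   21  bbbabababbbbaaba$ababbba  a
   22  bbbabbbabababbbbaaba$aba  a
   23  bbbbaaba$ababbbabbbababa  a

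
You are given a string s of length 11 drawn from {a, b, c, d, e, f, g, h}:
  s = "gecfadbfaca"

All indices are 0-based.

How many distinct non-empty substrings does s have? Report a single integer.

61

rank→(start, suffix):
  0 → (10, 'a')
  1 → (8, 'aca')
  2 → (4, 'adbfaca')
  3 → (6, 'bfaca')
  4 → (9, 'ca')
  5 → (2, 'cfadbfaca')
  6 → (5, 'dbfaca')
  7 → (1, 'ecfadbfaca')
  8 → (7, 'faca')
  9 → (3, 'fadbfaca')
  10 → (0, 'gecfadbfaca')

SA = [10, 8, 4, 6, 9, 2, 5, 1, 7, 3, 0]
[i] adj suffixes → lcp
  [1] 10/8 → 1 ('a')
  [2] 8/4 → 1 ('a')
  [3] 4/6 → 0 ('')
  [4] 6/9 → 0 ('')
  [5] 9/2 → 1 ('c')
  [6] 2/5 → 0 ('')
  [7] 5/1 → 0 ('')
  [8] 1/7 → 0 ('')
  [9] 7/3 → 2 ('fa')
  [10] 3/0 → 0 ('')

n(n+1)/2 = 11·12/2 = 66
Σ LCP = 0 + 1 + 1 + 0 + 0 + 1 + 0 + 0 + 0 + 2 + 0 = 5
distinct = 66 − 5 = 61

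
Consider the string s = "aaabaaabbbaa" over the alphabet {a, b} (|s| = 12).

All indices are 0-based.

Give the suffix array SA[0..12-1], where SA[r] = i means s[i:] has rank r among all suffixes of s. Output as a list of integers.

[11, 10, 0, 4, 1, 5, 2, 6, 9, 3, 8, 7]

rank | idx | suffix
   0 |  11 | a
   1 |  10 | aa
   2 |   0 | aaabaaabbbaa
   3 |   4 | aaabbbaa
   4 |   1 | aabaaabbbaa
   5 |   5 | aabbbaa
   6 |   2 | abaaabbbaa
   7 |   6 | abbbaa
   8 |   9 | baa
   9 |   3 | baaabbbaa
  10 |   8 | bbaa
  11 |   7 | bbbaa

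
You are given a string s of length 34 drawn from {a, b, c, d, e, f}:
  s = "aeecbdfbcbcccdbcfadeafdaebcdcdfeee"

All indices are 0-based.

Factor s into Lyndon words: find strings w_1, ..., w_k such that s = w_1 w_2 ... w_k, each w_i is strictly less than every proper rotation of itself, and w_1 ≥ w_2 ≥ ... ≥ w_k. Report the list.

["aeecbdfbcbcccdbcf", "adeafdaebcdcdfeee"]

emit factor 1: 'aeecbdfbcbcccdbcf' (i=0, period=17)
emit factor 2: 'adeafdaebcdcdfeee' (i=17, period=17)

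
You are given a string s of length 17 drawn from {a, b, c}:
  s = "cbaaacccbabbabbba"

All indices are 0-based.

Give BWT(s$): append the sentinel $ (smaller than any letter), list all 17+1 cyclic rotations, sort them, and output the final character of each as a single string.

abbabbabccbbaa$cca

rank  rotation            last
    0  $cbaaacccbabbabbba  a
    1  a$cbaaacccbabbabbb  b
    2  aaacccbabbabbba$cb  b
    3  aacccbabbabbba$cba  a
    4  abbabbba$cbaaacccb  b
    5  abbba$cbaaacccbabb  b
    6  acccbabbabbba$cbaa  a
    7  ba$cbaaacccbabbabb  b
    8  baaacccbabbabbba$c  c
    9  babbabbba$cbaaaccc  c
   10  babbba$cbaaacccbab  b
   11  bba$cbaaacccbabbab  b
   12  bbabbba$cbaaacccba  a
   13  bbba$cbaaacccbabba  a
   14  cbaaacccbabbabbba$  $
   15  cbabbabbba$cbaaacc  c
   16  ccbabbabbba$cbaaac  c
   17  cccbabbabbba$cbaaa  a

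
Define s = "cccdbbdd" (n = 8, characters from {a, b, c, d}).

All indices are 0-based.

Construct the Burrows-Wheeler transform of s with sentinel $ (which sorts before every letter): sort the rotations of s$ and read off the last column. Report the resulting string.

rank  rotation   last
    0  $cccdbbdd  d
    1  bbdd$cccd  d
    2  bdd$cccdb  b
    3  cccdbbdd$  $
    4  ccdbbdd$c  c
    5  cdbbdd$cc  c
    6  d$cccdbbd  d
    7  dbbdd$ccc  c
    8  dd$cccdbb  b

ddb$ccdcb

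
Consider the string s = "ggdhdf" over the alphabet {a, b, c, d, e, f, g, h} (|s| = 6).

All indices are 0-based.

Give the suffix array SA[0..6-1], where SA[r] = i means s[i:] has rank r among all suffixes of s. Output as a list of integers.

rank | idx | suffix
   0 |   4 | df
   1 |   2 | dhdf
   2 |   5 | f
   3 |   1 | gdhdf
   4 |   0 | ggdhdf
   5 |   3 | hdf

[4, 2, 5, 1, 0, 3]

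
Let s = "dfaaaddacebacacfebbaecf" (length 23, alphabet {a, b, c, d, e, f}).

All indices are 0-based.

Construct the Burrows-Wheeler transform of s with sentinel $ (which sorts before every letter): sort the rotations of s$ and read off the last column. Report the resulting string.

ffabdcabebeaaeada$cfacdc

rank  rotation                  last
    0  $dfaaaddacebacacfebbaecf  f
    1  aaaddacebacacfebbaecf$df  f
    2  aaddacebacacfebbaecf$dfa  a
    3  acacfebbaecf$dfaaaddaceb  b
    4  acebacacfebbaecf$dfaaadd  d
    5  acfebbaecf$dfaaaddacebac  c
    6  addacebacacfebbaecf$dfaa  a
    7  aecf$dfaaaddacebacacfebb  b
    8  bacacfebbaecf$dfaaaddace  e
    9  baecf$dfaaaddacebacacfeb  b
   10  bbaecf$dfaaaddacebacacfe  e
   11  cacfebbaecf$dfaaaddaceba  a
   12  cebacacfebbaecf$dfaaadda  a
   13  cf$dfaaaddacebacacfebbae  e
   14  cfebbaecf$dfaaaddacebaca  a
   15  dacebacacfebbaecf$dfaaad  d
   16  ddacebacacfebbaecf$dfaaa  a
   17  dfaaaddacebacacfebbaecf$  $
   18  ebacacfebbaecf$dfaaaddac  c
   19  ebbaecf$dfaaaddacebacacf  f
   20  ecf$dfaaaddacebacacfebba  a
   21  f$dfaaaddacebacacfebbaec  c
   22  faaaddacebacacfebbaecf$d  d
   23  febbaecf$dfaaaddacebacac  c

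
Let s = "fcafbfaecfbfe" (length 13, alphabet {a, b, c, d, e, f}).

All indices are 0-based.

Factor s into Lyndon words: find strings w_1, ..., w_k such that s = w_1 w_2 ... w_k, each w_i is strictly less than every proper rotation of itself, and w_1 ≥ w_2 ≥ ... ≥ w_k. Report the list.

emit factor 1: 'f' (i=0, period=1)
emit factor 2: 'c' (i=1, period=1)
emit factor 3: 'afbf' (i=2, period=4)
emit factor 4: 'aecfbfe' (i=6, period=7)

["f", "c", "afbf", "aecfbfe"]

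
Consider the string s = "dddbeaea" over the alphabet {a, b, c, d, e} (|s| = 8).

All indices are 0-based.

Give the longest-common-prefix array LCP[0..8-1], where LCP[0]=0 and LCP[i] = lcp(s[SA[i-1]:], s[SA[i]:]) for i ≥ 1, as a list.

[0, 1, 0, 0, 1, 2, 0, 2]

sorted suffixes:
  #0 SA[0]=7  'a'
  #1 SA[1]=5  'aea'
  #2 SA[2]=3  'beaea'
  #3 SA[3]=2  'dbeaea'
  #4 SA[4]=1  'ddbeaea'
  #5 SA[5]=0  'dddbeaea'
  #6 SA[6]=6  'ea'
  #7 SA[7]=4  'eaea'

SA = [7, 5, 3, 2, 1, 0, 6, 4]
i: (SA[i-1],SA[i]) lcp shared
  1: (7,5) 1 'a'
  2: (5,3) 0 ''
  3: (3,2) 0 ''
  4: (2,1) 1 'd'
  5: (1,0) 2 'dd'
  6: (0,6) 0 ''
  7: (6,4) 2 'ea'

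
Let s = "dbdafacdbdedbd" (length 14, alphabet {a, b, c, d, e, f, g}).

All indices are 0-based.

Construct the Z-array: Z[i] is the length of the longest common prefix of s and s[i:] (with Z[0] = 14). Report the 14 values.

[14, 0, 1, 0, 0, 0, 0, 3, 0, 1, 0, 3, 0, 1]

Z[0]=14
i=1: i≥r, start 0; Z[1]=0
i=2: i≥r, start 0; Z[2]=1 grow→box=[2,3)
i=3: i≥r, start 0; Z[3]=0
i=4: i≥r, start 0; Z[4]=0
i=5: i≥r, start 0; Z[5]=0
i=6: i≥r, start 0; Z[6]=0
i=7: i≥r, start 0; Z[7]=3 grow→box=[7,10)
i=8: min(r-i=2, Z[1]=0)=0; Z[8]=0
i=9: min(r-i=1, Z[2]=1)=1; Z[9]=1
i=10: i≥r, start 0; Z[10]=0
i=11: i≥r, start 0; Z[11]=3 grow→box=[11,14)
i=12: min(r-i=2, Z[1]=0)=0; Z[12]=0
i=13: min(r-i=1, Z[2]=1)=1; Z[13]=1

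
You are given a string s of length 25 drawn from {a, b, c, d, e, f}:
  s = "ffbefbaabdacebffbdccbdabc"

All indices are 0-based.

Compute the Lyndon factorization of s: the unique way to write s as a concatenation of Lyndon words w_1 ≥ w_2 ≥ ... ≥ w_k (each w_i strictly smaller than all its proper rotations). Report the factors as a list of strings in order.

emit factor 1: 'f' (i=0, period=1)
emit factor 2: 'f' (i=1, period=1)
emit factor 3: 'bef' (i=2, period=3)
emit factor 4: 'b' (i=5, period=1)
emit factor 5: 'aabdacebffbdccbdabc' (i=6, period=19)

["f", "f", "bef", "b", "aabdacebffbdccbdabc"]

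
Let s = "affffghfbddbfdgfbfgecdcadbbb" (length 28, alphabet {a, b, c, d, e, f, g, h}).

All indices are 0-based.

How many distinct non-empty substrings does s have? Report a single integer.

rank→(start, suffix):
  0 → (23, 'adbbb')
  1 → (0, 'affffghfbddbfdgfbfgecdcadbbb')
  2 → (27, 'b')
  3 → (26, 'bb')
  4 → (25, 'bbb')
  5 → (8, 'bddbfdgfbfgecdcadbbb')
  6 → (11, 'bfdgfbfgecdcadbbb')
  7 → (16, 'bfgecdcadbbb')
  8 → (22, 'cadbbb')
  9 → (20, 'cdcadbbb')
  10 → (24, 'dbbb')
  11 → (10, 'dbfdgfbfgecdcadbbb')
  12 → (21, 'dcadbbb')
  13 → (9, 'ddbfdgfbfgecdcadbbb')
  14 → (13, 'dgfbfgecdcadbbb')
  15 → (19, 'ecdcadbbb')
  16 → (7, 'fbddbfdgfbfgecdcadbbb')
  17 → (15, 'fbfgecdcadbbb')
  18 → (12, 'fdgfbfgecdcadbbb')
  19 → (1, 'ffffghfbddbfdgfbfgecdcadbbb')
  20 → (2, 'fffghfbddbfdgfbfgecdcadbbb')
  21 → (3, 'ffghfbddbfdgfbfgecdcadbbb')
  22 → (17, 'fgecdcadbbb')
  23 → (4, 'fghfbddbfdgfbfgecdcadbbb')
  24 → (18, 'gecdcadbbb')
  25 → (14, 'gfbfgecdcadbbb')
  26 → (5, 'ghfbddbfdgfbfgecdcadbbb')
  27 → (6, 'hfbddbfdgfbfgecdcadbbb')

SA = [23, 0, 27, 26, 25, 8, 11, 16, 22, 20, 24, 10, 21, 9, 13, 19, 7, 15, 12, 1, 2, 3, 17, 4, 18, 14, 5, 6]
i: (SA[i-1],SA[i]) lcp shared
  1: (23,0) 1 'a'
  2: (0,27) 0 ''
  3: (27,26) 1 'b'
  4: (26,25) 2 'bb'
  5: (25,8) 1 'b'
  6: (8,11) 1 'b'
  7: (11,16) 2 'bf'
  8: (16,22) 0 ''
  9: (22,20) 1 'c'
  10: (20,24) 0 ''
  11: (24,10) 2 'db'
  12: (10,21) 1 'd'
  13: (21,9) 1 'd'
  14: (9,13) 1 'd'
  15: (13,19) 0 ''
  16: (19,7) 0 ''
  17: (7,15) 2 'fb'
  18: (15,12) 1 'f'
  19: (12,1) 1 'f'
  20: (1,2) 3 'fff'
  21: (2,3) 2 'ff'
  22: (3,17) 1 'f'
  23: (17,4) 2 'fg'
  24: (4,18) 0 ''
  25: (18,14) 1 'g'
  26: (14,5) 1 'g'
  27: (5,6) 0 ''

n(n+1)/2 = 28·29/2 = 406
Σ LCP = 0 + 1 + 0 + 1 + 2 + 1 + 1 + 2 + 0 + 1 + 0 + 2 + 1 + 1 + 1 + 0 + 0 + 2 + 1 + 1 + 3 + 2 + 1 + 2 + 0 + 1 + 1 + 0 = 28
distinct = 406 − 28 = 378

378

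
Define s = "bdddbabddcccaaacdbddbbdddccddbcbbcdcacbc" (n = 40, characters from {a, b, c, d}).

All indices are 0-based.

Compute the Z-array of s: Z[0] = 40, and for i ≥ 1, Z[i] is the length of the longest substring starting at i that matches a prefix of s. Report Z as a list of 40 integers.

[40, 0, 0, 0, 1, 0, 3, 0, 0, 0, 0, 0, 0, 0, 0, 0, 0, 3, 0, 0, 1, 4, 0, 0, 0, 0, 0, 0, 0, 1, 0, 1, 1, 0, 0, 0, 0, 0, 1, 0]

Z[0]=40
i=1: fresh scan; Z[1]=0
i=2: fresh scan; Z[2]=0
i=3: fresh scan; Z[3]=0
i=4: fresh scan; Z[4]=1 scan→box=[4,5)
i=5: fresh scan; Z[5]=0
i=6: fresh scan; Z[6]=3 scan→box=[6,9)
i=7: min(r-i=2, Z[1]=0)=0; Z[7]=0
i=8: min(r-i=1, Z[2]=0)=0; Z[8]=0
i=9: fresh scan; Z[9]=0
i=10: fresh scan; Z[10]=0
i=11: fresh scan; Z[11]=0
i=12: fresh scan; Z[12]=0
i=13: fresh scan; Z[13]=0
i=14: fresh scan; Z[14]=0
i=15: fresh scan; Z[15]=0
i=16: fresh scan; Z[16]=0
i=17: fresh scan; Z[17]=3 scan→box=[17,20)
i=18: min(r-i=2, Z[1]=0)=0; Z[18]=0
i=19: min(r-i=1, Z[2]=0)=0; Z[19]=0
i=20: fresh scan; Z[20]=1 scan→box=[20,21)
i=21: fresh scan; Z[21]=4 scan→box=[21,25)
i=22: min(r-i=3, Z[1]=0)=0; Z[22]=0
i=23: min(r-i=2, Z[2]=0)=0; Z[23]=0
i=24: min(r-i=1, Z[3]=0)=0; Z[24]=0
i=25: fresh scan; Z[25]=0
i=26: fresh scan; Z[26]=0
i=27: fresh scan; Z[27]=0
i=28: fresh scan; Z[28]=0
i=29: fresh scan; Z[29]=1 scan→box=[29,30)
i=30: fresh scan; Z[30]=0
i=31: fresh scan; Z[31]=1 scan→box=[31,32)
i=32: fresh scan; Z[32]=1 scan→box=[32,33)
i=33: fresh scan; Z[33]=0
i=34: fresh scan; Z[34]=0
i=35: fresh scan; Z[35]=0
i=36: fresh scan; Z[36]=0
i=37: fresh scan; Z[37]=0
i=38: fresh scan; Z[38]=1 scan→box=[38,39)
i=39: fresh scan; Z[39]=0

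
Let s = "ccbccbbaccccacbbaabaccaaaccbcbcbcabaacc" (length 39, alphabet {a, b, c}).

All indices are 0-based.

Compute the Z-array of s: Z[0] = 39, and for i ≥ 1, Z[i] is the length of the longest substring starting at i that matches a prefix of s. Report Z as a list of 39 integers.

Z[0]=39
i=1: fresh scan; Z[1]=1 scan→box=[1,2)
i=2: fresh scan; Z[2]=0
i=3: fresh scan; Z[3]=3 scan→box=[3,6)
i=4: min(r-i=2, Z[1]=1)=1; Z[4]=1
i=5: min(r-i=1, Z[2]=0)=0; Z[5]=0
i=6: fresh scan; Z[6]=0
i=7: fresh scan; Z[7]=0
i=8: fresh scan; Z[8]=2 scan→box=[8,10)
i=9: min(r-i=1, Z[1]=1)=1; Z[9]=2 scan→box=[9,11)
i=10: min(r-i=1, Z[1]=1)=1; Z[10]=2 scan→box=[10,12)
i=11: min(r-i=1, Z[1]=1)=1; Z[11]=1
i=12: fresh scan; Z[12]=0
i=13: fresh scan; Z[13]=1 scan→box=[13,14)
i=14: fresh scan; Z[14]=0
i=15: fresh scan; Z[15]=0
i=16: fresh scan; Z[16]=0
i=17: fresh scan; Z[17]=0
i=18: fresh scan; Z[18]=0
i=19: fresh scan; Z[19]=0
i=20: fresh scan; Z[20]=2 scan→box=[20,22)
i=21: min(r-i=1, Z[1]=1)=1; Z[21]=1
i=22: fresh scan; Z[22]=0
i=23: fresh scan; Z[23]=0
i=24: fresh scan; Z[24]=0
i=25: fresh scan; Z[25]=4 scan→box=[25,29)
i=26: min(r-i=3, Z[1]=1)=1; Z[26]=1
i=27: min(r-i=2, Z[2]=0)=0; Z[27]=0
i=28: min(r-i=1, Z[3]=3)=1; Z[28]=1
i=29: fresh scan; Z[29]=0
i=30: fresh scan; Z[30]=1 scan→box=[30,31)
i=31: fresh scan; Z[31]=0
i=32: fresh scan; Z[32]=1 scan→box=[32,33)
i=33: fresh scan; Z[33]=0
i=34: fresh scan; Z[34]=0
i=35: fresh scan; Z[35]=0
i=36: fresh scan; Z[36]=0
i=37: fresh scan; Z[37]=2 scan→box=[37,39)
i=38: min(r-i=1, Z[1]=1)=1; Z[38]=1

[39, 1, 0, 3, 1, 0, 0, 0, 2, 2, 2, 1, 0, 1, 0, 0, 0, 0, 0, 0, 2, 1, 0, 0, 0, 4, 1, 0, 1, 0, 1, 0, 1, 0, 0, 0, 0, 2, 1]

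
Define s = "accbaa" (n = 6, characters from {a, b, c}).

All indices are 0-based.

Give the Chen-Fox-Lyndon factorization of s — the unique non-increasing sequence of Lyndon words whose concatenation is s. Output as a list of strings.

["accb", "a", "a"]

emit factor 1: 'accb' (i=0, period=4)
emit factor 2: 'a' (i=4, period=1)
emit factor 3: 'a' (i=5, period=1)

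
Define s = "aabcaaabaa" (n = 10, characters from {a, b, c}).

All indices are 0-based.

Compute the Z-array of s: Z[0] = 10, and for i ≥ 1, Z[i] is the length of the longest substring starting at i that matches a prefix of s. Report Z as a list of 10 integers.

[10, 1, 0, 0, 2, 3, 1, 0, 2, 1]

Z[0]=10
i=1: fresh scan; Z[1]=1 scan→box=[1,2)
i=2: fresh scan; Z[2]=0
i=3: fresh scan; Z[3]=0
i=4: fresh scan; Z[4]=2 scan→box=[4,6)
i=5: min(r-i=1, Z[1]=1)=1; Z[5]=3 scan→box=[5,8)
i=6: min(r-i=2, Z[1]=1)=1; Z[6]=1
i=7: min(r-i=1, Z[2]=0)=0; Z[7]=0
i=8: fresh scan; Z[8]=2 scan→box=[8,10)
i=9: min(r-i=1, Z[1]=1)=1; Z[9]=1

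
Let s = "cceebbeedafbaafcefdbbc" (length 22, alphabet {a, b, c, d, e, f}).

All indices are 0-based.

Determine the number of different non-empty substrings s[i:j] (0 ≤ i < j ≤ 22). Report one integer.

233

sorted suffixes:
  #0 SA[0]=12  'aafcefdbbc'
  #1 SA[1]=9  'afbaafcefdbbc'
  #2 SA[2]=13  'afcefdbbc'
  #3 SA[3]=11  'baafcefdbbc'
  #4 SA[4]=19  'bbc'
  #5 SA[5]=4  'bbeedafbaafcefdbbc'
  #6 SA[6]=20  'bc'
  #7 SA[7]=5  'beedafbaafcefdbbc'
  #8 SA[8]=21  'c'
  #9 SA[9]=0  'cceebbeedafbaafcefdbbc'
  #10 SA[10]=1  'ceebbeedafbaafcefdbbc'
  #11 SA[11]=15  'cefdbbc'
  #12 SA[12]=8  'dafbaafcefdbbc'
  #13 SA[13]=18  'dbbc'
  #14 SA[14]=3  'ebbeedafbaafcefdbbc'
  #15 SA[15]=7  'edafbaafcefdbbc'
  #16 SA[16]=2  'eebbeedafbaafcefdbbc'
  #17 SA[17]=6  'eedafbaafcefdbbc'
  #18 SA[18]=16  'efdbbc'
  #19 SA[19]=10  'fbaafcefdbbc'
  #20 SA[20]=14  'fcefdbbc'
  #21 SA[21]=17  'fdbbc'

SA = [12, 9, 13, 11, 19, 4, 20, 5, 21, 0, 1, 15, 8, 18, 3, 7, 2, 6, 16, 10, 14, 17]
[i] adj suffixes → lcp
  [1] 12/9 → 1 ('a')
  [2] 9/13 → 2 ('af')
  [3] 13/11 → 0 ('')
  [4] 11/19 → 1 ('b')
  [5] 19/4 → 2 ('bb')
  [6] 4/20 → 1 ('b')
  [7] 20/5 → 1 ('b')
  [8] 5/21 → 0 ('')
  [9] 21/0 → 1 ('c')
  [10] 0/1 → 1 ('c')
  [11] 1/15 → 2 ('ce')
  [12] 15/8 → 0 ('')
  [13] 8/18 → 1 ('d')
  [14] 18/3 → 0 ('')
  [15] 3/7 → 1 ('e')
  [16] 7/2 → 1 ('e')
  [17] 2/6 → 2 ('ee')
  [18] 6/16 → 1 ('e')
  [19] 16/10 → 0 ('')
  [20] 10/14 → 1 ('f')
  [21] 14/17 → 1 ('f')

n(n+1)/2 = 22·23/2 = 253
Σ LCP = 0 + 1 + 2 + 0 + 1 + 2 + 1 + 1 + 0 + 1 + 1 + 2 + 0 + 1 + 0 + 1 + 1 + 2 + 1 + 0 + 1 + 1 = 20
distinct = 253 − 20 = 233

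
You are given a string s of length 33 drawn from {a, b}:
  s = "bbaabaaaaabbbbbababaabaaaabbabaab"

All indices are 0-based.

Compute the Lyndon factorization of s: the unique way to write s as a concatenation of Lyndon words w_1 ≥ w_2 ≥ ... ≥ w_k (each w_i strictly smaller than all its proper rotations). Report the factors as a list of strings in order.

emit factor 1: 'b' (i=0, period=1)
emit factor 2: 'b' (i=1, period=1)
emit factor 3: 'aab' (i=2, period=3)
emit factor 4: 'aaaaabbbbbababaabaaaabbabaab' (i=5, period=28)

["b", "b", "aab", "aaaaabbbbbababaabaaaabbabaab"]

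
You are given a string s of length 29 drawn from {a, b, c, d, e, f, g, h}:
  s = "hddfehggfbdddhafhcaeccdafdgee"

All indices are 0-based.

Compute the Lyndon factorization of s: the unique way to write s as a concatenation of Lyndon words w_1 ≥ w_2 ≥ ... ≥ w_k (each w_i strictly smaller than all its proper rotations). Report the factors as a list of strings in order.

emit factor 1: 'h' (i=0, period=1)
emit factor 2: 'ddfehggf' (i=1, period=8)
emit factor 3: 'bdddh' (i=9, period=5)
emit factor 4: 'afhc' (i=14, period=4)
emit factor 5: 'aeccdafdgee' (i=18, period=11)

["h", "ddfehggf", "bdddh", "afhc", "aeccdafdgee"]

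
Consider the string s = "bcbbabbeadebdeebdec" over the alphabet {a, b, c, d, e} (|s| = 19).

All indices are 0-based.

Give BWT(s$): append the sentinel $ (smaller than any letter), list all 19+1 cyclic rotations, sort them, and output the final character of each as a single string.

cbebca$eebebabbbeddd

rank  rotation              last
    0  $bcbbabbeadebdeebdec  c
    1  abbeadebdeebdec$bcbb  b
    2  adebdeebdec$bcbbabbe  e
    3  babbeadebdeebdec$bcb  b
    4  bbabbeadebdeebdec$bc  c
    5  bbeadebdeebdec$bcbba  a
    6  bcbbabbeadebdeebdec$  $
    7  bdec$bcbbabbeadebdee  e
    8  bdeebdec$bcbbabbeade  e
    9  beadebdeebdec$bcbbab  b
   10  c$bcbbabbeadebdeebde  e
   11  cbbabbeadebdeebdec$b  b
   12  debdeebdec$bcbbabbea  a
   13  dec$bcbbabbeadebdeeb  b
   14  deebdec$bcbbabbeadeb  b
   15  eadebdeebdec$bcbbabb  b
   16  ebdec$bcbbabbeadebde  e
   17  ebdeebdec$bcbbabbead  d
   18  ec$bcbbabbeadebdeebd  d
   19  eebdec$bcbbabbeadebd  d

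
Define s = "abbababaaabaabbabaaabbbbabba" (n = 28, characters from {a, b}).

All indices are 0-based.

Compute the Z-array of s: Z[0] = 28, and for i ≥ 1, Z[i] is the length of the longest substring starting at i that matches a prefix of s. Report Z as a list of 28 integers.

Z[0]=28
i=1: i≥r, start 0; Z[1]=0
i=2: i≥r, start 0; Z[2]=0
i=3: i≥r, start 0; Z[3]=2 extend→box=[3,5)
i=4: min(r-i=1, Z[1]=0)=0; Z[4]=0
i=5: i≥r, start 0; Z[5]=2 extend→box=[5,7)
i=6: min(r-i=1, Z[1]=0)=0; Z[6]=0
i=7: i≥r, start 0; Z[7]=1 extend→box=[7,8)
i=8: i≥r, start 0; Z[8]=1 extend→box=[8,9)
i=9: i≥r, start 0; Z[9]=2 extend→box=[9,11)
i=10: min(r-i=1, Z[1]=0)=0; Z[10]=0
i=11: i≥r, start 0; Z[11]=1 extend→box=[11,12)
i=12: i≥r, start 0; Z[12]=6 extend→box=[12,18)
i=13: min(r-i=5, Z[1]=0)=0; Z[13]=0
i=14: min(r-i=4, Z[2]=0)=0; Z[14]=0
i=15: min(r-i=3, Z[3]=2)=2; Z[15]=2
i=16: min(r-i=2, Z[4]=0)=0; Z[16]=0
i=17: min(r-i=1, Z[5]=2)=1; Z[17]=1
i=18: i≥r, start 0; Z[18]=1 extend→box=[18,19)
i=19: i≥r, start 0; Z[19]=3 extend→box=[19,22)
i=20: min(r-i=2, Z[1]=0)=0; Z[20]=0
i=21: min(r-i=1, Z[2]=0)=0; Z[21]=0
i=22: i≥r, start 0; Z[22]=0
i=23: i≥r, start 0; Z[23]=0
i=24: i≥r, start 0; Z[24]=4 extend→box=[24,28)
i=25: min(r-i=3, Z[1]=0)=0; Z[25]=0
i=26: min(r-i=2, Z[2]=0)=0; Z[26]=0
i=27: min(r-i=1, Z[3]=2)=1; Z[27]=1

[28, 0, 0, 2, 0, 2, 0, 1, 1, 2, 0, 1, 6, 0, 0, 2, 0, 1, 1, 3, 0, 0, 0, 0, 4, 0, 0, 1]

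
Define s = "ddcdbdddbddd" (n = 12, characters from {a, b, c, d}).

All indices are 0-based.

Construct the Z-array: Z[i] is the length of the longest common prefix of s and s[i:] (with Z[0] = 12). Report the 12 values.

[12, 1, 0, 1, 0, 2, 2, 1, 0, 2, 2, 1]

Z[0]=12
i=1: fresh scan; Z[1]=1 grow→box=[1,2)
i=2: fresh scan; Z[2]=0
i=3: fresh scan; Z[3]=1 grow→box=[3,4)
i=4: fresh scan; Z[4]=0
i=5: fresh scan; Z[5]=2 grow→box=[5,7)
i=6: min(r-i=1, Z[1]=1)=1; Z[6]=2 grow→box=[6,8)
i=7: min(r-i=1, Z[1]=1)=1; Z[7]=1
i=8: fresh scan; Z[8]=0
i=9: fresh scan; Z[9]=2 grow→box=[9,11)
i=10: min(r-i=1, Z[1]=1)=1; Z[10]=2 grow→box=[10,12)
i=11: min(r-i=1, Z[1]=1)=1; Z[11]=1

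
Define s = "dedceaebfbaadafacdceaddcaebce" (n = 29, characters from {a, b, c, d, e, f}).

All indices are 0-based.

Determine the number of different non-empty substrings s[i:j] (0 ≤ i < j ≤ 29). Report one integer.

400

sorted suffixes:
  #0 SA[0]=10  'aadafacdceaddcaebce'
  #1 SA[1]=15  'acdceaddcaebce'
  #2 SA[2]=11  'adafacdceaddcaebce'
  #3 SA[3]=20  'addcaebce'
  #4 SA[4]=24  'aebce'
  #5 SA[5]=5  'aebfbaadafacdceaddcaebce'
  #6 SA[6]=13  'afacdceaddcaebce'
  #7 SA[7]=9  'baadafacdceaddcaebce'
  #8 SA[8]=26  'bce'
  #9 SA[9]=7  'bfbaadafacdceaddcaebce'
  #10 SA[10]=23  'caebce'
  #11 SA[11]=16  'cdceaddcaebce'
  #12 SA[12]=27  'ce'
  #13 SA[13]=18  'ceaddcaebce'
  #14 SA[14]=3  'ceaebfbaadafacdceaddcaebce'
  #15 SA[15]=12  'dafacdceaddcaebce'
  #16 SA[16]=22  'dcaebce'
  #17 SA[17]=17  'dceaddcaebce'
  #18 SA[18]=2  'dceaebfbaadafacdceaddcaebce'
  #19 SA[19]=21  'ddcaebce'
  #20 SA[20]=0  'dedceaebfbaadafacdceaddcaebce'
  #21 SA[21]=28  'e'
  #22 SA[22]=19  'eaddcaebce'
  #23 SA[23]=4  'eaebfbaadafacdceaddcaebce'
  #24 SA[24]=25  'ebce'
  #25 SA[25]=6  'ebfbaadafacdceaddcaebce'
  #26 SA[26]=1  'edceaebfbaadafacdceaddcaebce'
  #27 SA[27]=14  'facdceaddcaebce'
  #28 SA[28]=8  'fbaadafacdceaddcaebce'

SA = [10, 15, 11, 20, 24, 5, 13, 9, 26, 7, 23, 16, 27, 18, 3, 12, 22, 17, 2, 21, 0, 28, 19, 4, 25, 6, 1, 14, 8]
[i] adj suffixes → lcp
  [1] 10/15 → 1 ('a')
  [2] 15/11 → 1 ('a')
  [3] 11/20 → 2 ('ad')
  [4] 20/24 → 1 ('a')
  [5] 24/5 → 3 ('aeb')
  [6] 5/13 → 1 ('a')
  [7] 13/9 → 0 ('')
  [8] 9/26 → 1 ('b')
  [9] 26/7 → 1 ('b')
  [10] 7/23 → 0 ('')
  [11] 23/16 → 1 ('c')
  [12] 16/27 → 1 ('c')
  [13] 27/18 → 2 ('ce')
  [14] 18/3 → 3 ('cea')
  [15] 3/12 → 0 ('')
  [16] 12/22 → 1 ('d')
  [17] 22/17 → 2 ('dc')
  [18] 17/2 → 4 ('dcea')
  [19] 2/21 → 1 ('d')
  [20] 21/0 → 1 ('d')
  [21] 0/28 → 0 ('')
  [22] 28/19 → 1 ('e')
  [23] 19/4 → 2 ('ea')
  [24] 4/25 → 1 ('e')
  [25] 25/6 → 2 ('eb')
  [26] 6/1 → 1 ('e')
  [27] 1/14 → 0 ('')
  [28] 14/8 → 1 ('f')

n(n+1)/2 = 29·30/2 = 435
Σ LCP = 0 + 1 + 1 + 2 + 1 + 3 + 1 + 0 + 1 + 1 + 0 + 1 + 1 + 2 + 3 + 0 + 1 + 2 + 4 + 1 + 1 + 0 + 1 + 2 + 1 + 2 + 1 + 0 + 1 = 35
distinct = 435 − 35 = 400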